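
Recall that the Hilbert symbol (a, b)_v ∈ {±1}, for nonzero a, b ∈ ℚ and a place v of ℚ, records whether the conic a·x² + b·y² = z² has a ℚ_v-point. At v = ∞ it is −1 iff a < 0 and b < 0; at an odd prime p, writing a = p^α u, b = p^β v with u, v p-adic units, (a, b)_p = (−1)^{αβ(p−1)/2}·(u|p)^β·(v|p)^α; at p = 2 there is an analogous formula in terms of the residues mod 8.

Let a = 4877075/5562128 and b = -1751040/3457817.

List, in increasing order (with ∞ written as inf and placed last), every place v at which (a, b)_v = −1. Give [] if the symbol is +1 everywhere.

Mod squares: a ≡ 3451, b ≡ -3230. Check v ∈ {∞, 2, 3, 5, 7, 11, 13, 17, 19, 29, 31, 41}.
v=17: a=17^-1·(≡15), b=17^-1·(≡10) mod 17; (15|17)=+1, (10|17)=-1; (−1)^{-1·-1·8}·(+1)^-1·(-1)^-1 = -1.
v=19: a=19^0·(≡2), b=19^1·(≡4) mod 19; (2|19)=-1, (4|19)=+1; (−1)^{0·1·9}·(-1)^1·(+1)^0 = -1.
v=31: a=31^2·(≡18), b=31^0·(≡10) mod 31; (18|31)=+1, (10|31)=+1; (−1)^{2·0·15}·(+1)^0·(+1)^2 = +1.
v=∞: 3451 > 0 and -3230 < 0  ⇒  (a,b)_∞ = +1.
v=41: a=41^0·(≡35), b=41^-2·(≡10) mod 41; (35|41)=-1, (10|41)=+1; (−1)^{0·-2·20}·(-1)^-2·(+1)^0 = +1.
v=11: a=11^-2·(≡6), b=11^-2·(≡5) mod 11; (6|11)=-1, (5|11)=+1; (−1)^{-2·-2·5}·(-1)^-2·(+1)^-2 = +1.
v=7: a=7^1·(≡3), b=7^0·(≡4) mod 7; (3|7)=-1, (4|7)=+1; (−1)^{1·0·3}·(-1)^0·(+1)^1 = +1.
v=5: a=5^2·(≡1), b=5^1·(≡1) mod 5; (1|5)=+1, (1|5)=+1; (−1)^{2·1·2}·(+1)^1·(+1)^2 = +1.
v=29: a=29^1·(≡8), b=29^0·(≡19) mod 29; (8|29)=-1, (19|29)=-1; (−1)^{1·0·14}·(-1)^0·(-1)^1 = -1.
v=13: a=13^-2·(≡11), b=13^0·(≡5) mod 13; (11|13)=-1, (5|13)=-1; (−1)^{-2·0·6}·(-1)^0·(-1)^-2 = +1.
v=3: a=3^0·(≡1), b=3^2·(≡1) mod 3; (1|3)=+1, (1|3)=+1; (−1)^{0·2·1}·(+1)^2·(+1)^0 = +1.
v=2: v_2(a)=-4, v_2(b)=11; units ≡ 3, 1 (mod 8); ε·ε+αω+βω = 1·0+-4·0+11·1 ≡ 1  ⇒  (a,b)_2 = -1.
Ram(3451, -3230) = {2, 17, 19, 29}; no ℚ_2-point on the conic.

[2, 17, 19, 29]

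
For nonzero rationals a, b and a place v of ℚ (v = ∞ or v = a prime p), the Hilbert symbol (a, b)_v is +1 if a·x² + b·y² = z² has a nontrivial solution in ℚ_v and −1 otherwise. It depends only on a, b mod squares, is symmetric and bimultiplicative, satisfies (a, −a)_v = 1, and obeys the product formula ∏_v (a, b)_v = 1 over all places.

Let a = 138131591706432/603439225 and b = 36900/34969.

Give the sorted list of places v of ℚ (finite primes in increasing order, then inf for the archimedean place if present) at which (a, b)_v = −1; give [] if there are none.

[3, 41]

Mod squares: a ≡ 195693, b ≡ 41. Check v ∈ {∞, 2, 3, 5, 11, 17, 37, 41, 43}.
v=3: a=3^9·(≡2), b=3^2·(≡2) mod 3; (2|3)=-1, (2|3)=-1; (−1)^{9·2·1}·(-1)^2·(-1)^9 = -1.
v=5: a=5^-2·(≡3), b=5^2·(≡4) mod 5; (3|5)=-1, (4|5)=+1; (−1)^{-2·2·2}·(-1)^2·(+1)^-2 = +1.
v=17: a=17^-6·(≡11), b=17^-2·(≡5) mod 17; (11|17)=-1, (5|17)=-1; (−1)^{-6·-2·8}·(-1)^-2·(-1)^-6 = +1.
v=∞: 195693 > 0 and 41 > 0  ⇒  (a,b)_∞ = +1.
v=2: v_2(a)=6, v_2(b)=2; units ≡ 5, 1 (mod 8); ε·ε+αω+βω = 0·0+6·0+2·1 ≡ 0  ⇒  (a,b)_2 = +1.
v=43: a=43^1·(≡9), b=43^0·(≡35) mod 43; (9|43)=+1, (35|43)=+1; (−1)^{1·0·21}·(+1)^0·(+1)^1 = +1.
v=37: a=37^1·(≡32), b=37^0·(≡12) mod 37; (32|37)=-1, (12|37)=+1; (−1)^{1·0·18}·(-1)^0·(+1)^1 = +1.
v=11: a=11^0·(≡4), b=11^-2·(≡2) mod 11; (4|11)=+1, (2|11)=-1; (−1)^{0·-2·5}·(+1)^-2·(-1)^0 = +1.
v=41: a=41^3·(≡12), b=41^1·(≡21) mod 41; (12|41)=-1, (21|41)=+1; (−1)^{3·1·20}·(-1)^1·(+1)^3 = -1.
Ram(195693, 41) = {3, 41}; no ℚ_3-point on the conic.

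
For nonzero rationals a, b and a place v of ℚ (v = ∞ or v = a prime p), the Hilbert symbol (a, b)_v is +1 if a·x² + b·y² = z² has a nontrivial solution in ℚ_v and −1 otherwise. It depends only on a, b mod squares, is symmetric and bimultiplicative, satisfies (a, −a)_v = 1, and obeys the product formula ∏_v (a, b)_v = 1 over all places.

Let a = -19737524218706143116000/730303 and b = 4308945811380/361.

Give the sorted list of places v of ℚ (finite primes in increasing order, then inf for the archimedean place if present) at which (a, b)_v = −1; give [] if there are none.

[2, 3, 7, 23]

Mod squares: a ≡ -149730, b ≡ 5. Check v ∈ {∞, 2, 3, 5, 7, 17, 19, 23, 31, 41, 53}.
v=19: a=19^-2·(≡5), b=19^-2·(≡11) mod 19; (5|19)=+1, (11|19)=+1; (−1)^{-2·-2·9}·(+1)^-2·(+1)^-2 = +1.
v=∞: -149730 < 0 and 5 > 0  ⇒  (a,b)_∞ = +1.
v=23: a=23^3·(≡10), b=23^2·(≡10) mod 23; (10|23)=-1, (10|23)=-1; (−1)^{3·2·11}·(-1)^2·(-1)^3 = -1.
v=5: a=5^3·(≡4), b=5^1·(≡1) mod 5; (4|5)=+1, (1|5)=+1; (−1)^{3·1·2}·(+1)^1·(+1)^3 = +1.
v=2: v_2(a)=5, v_2(b)=2; units ≡ 7, 5 (mod 8); ε·ε+αω+βω = 1·0+5·1+2·0 ≡ 1  ⇒  (a,b)_2 = -1.
v=17: a=17^-2·(≡10), b=17^0·(≡6) mod 17; (10|17)=-1, (6|17)=-1; (−1)^{-2·0·8}·(-1)^0·(-1)^-2 = +1.
v=31: a=31^5·(≡12), b=31^4·(≡14) mod 31; (12|31)=-1, (14|31)=+1; (−1)^{5·4·15}·(-1)^4·(+1)^5 = +1.
v=41: a=41^2·(≡32), b=41^0·(≡31) mod 41; (32|41)=+1, (31|41)=+1; (−1)^{2·0·20}·(+1)^0·(+1)^2 = +1.
v=3: a=3^1·(≡1), b=3^2·(≡2) mod 3; (1|3)=+1, (2|3)=-1; (−1)^{1·2·1}·(+1)^2·(-1)^1 = -1.
v=7: a=7^-1·(≡1), b=7^2·(≡6) mod 7; (1|7)=+1, (6|7)=-1; (−1)^{-1·2·3}·(+1)^2·(-1)^-1 = -1.
v=53: a=53^2·(≡19), b=53^0·(≡23) mod 53; (19|53)=-1, (23|53)=-1; (−1)^{2·0·26}·(-1)^0·(-1)^2 = +1.
Ram(-149730, 5) = {2, 3, 7, 23}; no ℚ_2-point on the conic.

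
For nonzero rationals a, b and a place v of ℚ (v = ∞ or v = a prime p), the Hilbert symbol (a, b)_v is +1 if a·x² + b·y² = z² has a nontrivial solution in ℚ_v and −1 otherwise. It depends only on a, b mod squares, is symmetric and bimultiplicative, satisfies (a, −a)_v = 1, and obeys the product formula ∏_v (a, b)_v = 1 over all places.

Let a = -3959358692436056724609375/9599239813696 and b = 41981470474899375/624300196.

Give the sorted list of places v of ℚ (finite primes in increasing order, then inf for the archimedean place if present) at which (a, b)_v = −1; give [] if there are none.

[7, 17]

(a, b) ≡ (-34615, 391) mod (ℚ^×)²; places V = {2, 3, 5, 7, 13, 17, 23, 31, 43, ∞}.
(a,b)_∞: sgn(-34615)=−, sgn(391)=+, so +1.
(a,b)_23: α=1, u≡3; β=1, v≡21 (mod 23); (3|23)=+1, (21|23)=-1; sign (−1)^1·+1^1·-1^1 = +1.
(a,b)_31: α=-6, u≡13; β=-4, v≡25 (mod 31); (13|31)=-1, (25|31)=+1; sign (−1)^0·-1^-4·+1^-6 = +1.
(a,b)_43: α=3, u≡19; β=2, v≡4 (mod 43); (19|43)=-1, (4|43)=+1; sign (−1)^0·-1^2·+1^3 = +1.
(a,b)_3: α=8, u≡2; β=8, v≡1 (mod 3); (2|3)=-1, (1|3)=+1; sign (−1)^0·-1^8·+1^8 = +1.
(a,b)_5: α=9, u≡2; β=4, v≡4 (mod 5); (2|5)=-1, (4|5)=+1; sign (−1)^0·-1^4·+1^9 = +1.
(a,b)_17: α=6, u≡7; β=3, v≡12 (mod 17); (7|17)=-1, (12|17)=-1; sign (−1)^0·-1^3·-1^6 = -1.
(a,b)_2: α=-6, β=-2; u≡1, v≡7 (mod 8); ε(u)ε(v)=0·1, αω(v)=-6·0, βω(u)=-2·0; sum ≡ 0  ⇒  +1.
(a,b)_13: α=-2, u≡4; β=-2, v≡1 (mod 13); (4|13)=+1, (1|13)=+1; sign (−1)^0·+1^-2·+1^-2 = +1.
(a,b)_7: α=1, u≡4; β=2, v≡3 (mod 7); (4|7)=+1, (3|7)=-1; sign (−1)^0·+1^2·-1^1 = -1.
(-34615, 391 / ℚ) ramifies at {7, 17}: a division algebra.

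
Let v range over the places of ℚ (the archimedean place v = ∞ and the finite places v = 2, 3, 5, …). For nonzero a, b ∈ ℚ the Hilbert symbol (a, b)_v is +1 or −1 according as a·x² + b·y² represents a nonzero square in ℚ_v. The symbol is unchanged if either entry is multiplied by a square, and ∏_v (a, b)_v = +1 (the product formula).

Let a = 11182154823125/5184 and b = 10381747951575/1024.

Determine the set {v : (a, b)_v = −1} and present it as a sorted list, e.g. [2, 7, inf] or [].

(a, b) ≡ (49560797, 2608463) mod (ℚ^×)²; places V = {2, 3, 5, 7, 11, 13, 17, 19, 29, 37, ∞}.
(a,b)_13: α=1, u≡2; β=1, v≡9 (mod 13); (2|13)=-1, (9|13)=+1; sign (−1)^0·-1^1·+1^1 = -1.
(a,b)_11: α=1, u≡9; β=1, v≡8 (mod 11); (9|11)=+1, (8|11)=-1; sign (−1)^1·+1^1·-1^1 = +1.
(a,b)_37: α=1, u≡26; β=1, v≡8 (mod 37); (26|37)=+1, (8|37)=-1; sign (−1)^0·+1^1·-1^1 = -1.
(a,b)_2: α=-6, β=-10; u≡5, v≡7 (mod 8); ε(u)ε(v)=0·1, αω(v)=-6·0, βω(u)=-10·1; sum ≡ 0  ⇒  +1.
(a,b)_7: α=0, u≡5; β=2, v≡1 (mod 7); (5|7)=-1, (1|7)=+1; sign (−1)^0·-1^2·+1^0 = +1.
(a,b)_∞: sgn(49560797)=+, sgn(2608463)=+, so +1.
(a,b)_29: α=1, u≡25; β=1, v≡14 (mod 29); (25|29)=+1, (14|29)=-1; sign (−1)^0·+1^1·-1^1 = -1.
(a,b)_5: α=4, u≡3; β=2, v≡2 (mod 5); (3|5)=-1, (2|5)=-1; sign (−1)^0·-1^2·-1^4 = +1.
(a,b)_19: α=3, u≡13; β=2, v≡13 (mod 19); (13|19)=-1, (13|19)=-1; sign (−1)^0·-1^2·-1^3 = -1.
(a,b)_3: α=-4, u≡2; β=2, v≡2 (mod 3); (2|3)=-1, (2|3)=-1; sign (−1)^0·-1^2·-1^-4 = +1.
(a,b)_17: α=1, u≡6; β=1, v≡7 (mod 17); (6|17)=-1, (7|17)=-1; sign (−1)^0·-1^1·-1^1 = +1.
Ram(49560797, 2608463) = {13, 19, 29, 37}; no ℚ_13-point on the conic.

[13, 19, 29, 37]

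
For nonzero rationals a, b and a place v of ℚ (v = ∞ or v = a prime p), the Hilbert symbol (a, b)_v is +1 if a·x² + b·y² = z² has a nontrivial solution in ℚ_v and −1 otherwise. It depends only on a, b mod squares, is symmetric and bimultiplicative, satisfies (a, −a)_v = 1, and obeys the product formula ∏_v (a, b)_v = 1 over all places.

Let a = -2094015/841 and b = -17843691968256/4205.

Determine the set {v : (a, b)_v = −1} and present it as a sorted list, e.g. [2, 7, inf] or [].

(a, b) ≡ (-42735, -3795) mod (ℚ^×)²; places V = {2, 3, 5, 7, 11, 23, 29, 37, ∞}.
(a,b)_29: α=-2, u≡17; β=-2, v≡4 (mod 29); (17|29)=-1, (4|29)=+1; sign (−1)^0·-1^-2·+1^-2 = +1.
(a,b)_7: α=3, u≡6; β=2, v≡5 (mod 7); (6|7)=-1, (5|7)=-1; sign (−1)^0·-1^2·-1^3 = -1.
(a,b)_2: α=0, β=8; u≡1, v≡5 (mod 8); ε(u)ε(v)=0·0, αω(v)=0·1, βω(u)=8·0; sum ≡ 0  ⇒  +1.
(a,b)_23: α=0, u≡21; β=1, v≡20 (mod 23); (21|23)=-1, (20|23)=-1; sign (−1)^0·-1^1·-1^0 = -1.
(a,b)_3: α=1, u≡2; β=1, v≡1 (mod 3); (2|3)=-1, (1|3)=+1; sign (−1)^1·-1^1·+1^1 = +1.
(a,b)_∞: sgn(-42735)=−, sgn(-3795)=−, so -1.
(a,b)_11: α=1, u≡9; β=1, v≡10 (mod 11); (9|11)=+1, (10|11)=-1; sign (−1)^1·+1^1·-1^1 = +1.
(a,b)_37: α=1, u≡17; β=4, v≡10 (mod 37); (17|37)=-1, (10|37)=+1; sign (−1)^0·-1^4·+1^1 = +1.
(a,b)_5: α=1, u≡2; β=-1, v≡4 (mod 5); (2|5)=-1, (4|5)=+1; sign (−1)^0·-1^-1·+1^1 = -1.
Ram(-42735, -3795) = {5, 7, 23, ∞}; no ℚ_5-point on the conic.

[5, 7, 23, inf]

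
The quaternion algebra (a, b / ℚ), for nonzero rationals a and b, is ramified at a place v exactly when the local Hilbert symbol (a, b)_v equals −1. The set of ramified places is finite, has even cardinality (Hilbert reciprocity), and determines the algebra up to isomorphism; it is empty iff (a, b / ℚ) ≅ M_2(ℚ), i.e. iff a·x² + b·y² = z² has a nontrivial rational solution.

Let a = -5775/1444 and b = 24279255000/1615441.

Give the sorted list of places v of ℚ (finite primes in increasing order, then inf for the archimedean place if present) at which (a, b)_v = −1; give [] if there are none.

Mod squares: a ≡ -231, b ≡ 182. Check v ∈ {∞, 2, 3, 5, 7, 11, 13, 19, 31, 41}.
v=31: a=31^0·(≡15), b=31^-2·(≡23) mod 31; (15|31)=-1, (23|31)=-1; (−1)^{0·-2·15}·(-1)^-2·(-1)^0 = +1.
v=3: a=3^1·(≡1), b=3^2·(≡2) mod 3; (1|3)=+1, (2|3)=-1; (−1)^{1·2·1}·(+1)^2·(-1)^1 = -1.
v=11: a=11^1·(≡1), b=11^2·(≡6) mod 11; (1|11)=+1, (6|11)=-1; (−1)^{1·2·5}·(+1)^2·(-1)^1 = -1.
v=7: a=7^1·(≡4), b=7^3·(≡3) mod 7; (4|7)=+1, (3|7)=-1; (−1)^{1·3·3}·(+1)^3·(-1)^1 = +1.
v=5: a=5^2·(≡1), b=5^4·(≡3) mod 5; (1|5)=+1, (3|5)=-1; (−1)^{2·4·2}·(+1)^4·(-1)^2 = +1.
v=∞: -231 < 0 and 182 > 0  ⇒  (a,b)_∞ = +1.
v=13: a=13^0·(≡10), b=13^1·(≡4) mod 13; (10|13)=+1, (4|13)=+1; (−1)^{0·1·6}·(+1)^1·(+1)^0 = +1.
v=2: v_2(a)=-2, v_2(b)=3; units ≡ 1, 3 (mod 8); ε·ε+αω+βω = 0·1+-2·1+3·0 ≡ 0  ⇒  (a,b)_2 = +1.
v=41: a=41^0·(≡28), b=41^-2·(≡21) mod 41; (28|41)=-1, (21|41)=+1; (−1)^{0·-2·20}·(-1)^-2·(+1)^0 = +1.
v=19: a=19^-2·(≡5), b=19^0·(≡11) mod 19; (5|19)=+1, (11|19)=+1; (−1)^{-2·0·9}·(+1)^0·(+1)^-2 = +1.
Ram(-231, 182) = {3, 11}; no ℚ_3-point on the conic.

[3, 11]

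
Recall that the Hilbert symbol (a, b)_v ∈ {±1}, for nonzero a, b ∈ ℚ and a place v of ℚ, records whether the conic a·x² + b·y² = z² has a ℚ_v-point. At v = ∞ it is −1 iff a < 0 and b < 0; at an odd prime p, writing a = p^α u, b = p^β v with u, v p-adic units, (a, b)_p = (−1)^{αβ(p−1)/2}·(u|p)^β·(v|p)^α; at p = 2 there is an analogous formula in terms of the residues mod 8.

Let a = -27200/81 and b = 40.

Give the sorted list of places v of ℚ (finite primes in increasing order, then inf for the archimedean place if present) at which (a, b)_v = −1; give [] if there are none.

[5, 17]

(a, b) ≡ (-17, 10) mod (ℚ^×)²; places V = {2, 3, 5, 17, ∞}.
(a,b)_17: α=1, u≡9; β=0, v≡6 (mod 17); (9|17)=+1, (6|17)=-1; sign (−1)^0·+1^0·-1^1 = -1.
(a,b)_3: α=-4, u≡1; β=0, v≡1 (mod 3); (1|3)=+1, (1|3)=+1; sign (−1)^0·+1^0·+1^-4 = +1.
(a,b)_∞: sgn(-17)=−, sgn(10)=+, so +1.
(a,b)_5: α=2, u≡2; β=1, v≡3 (mod 5); (2|5)=-1, (3|5)=-1; sign (−1)^0·-1^1·-1^2 = -1.
(a,b)_2: α=6, β=3; u≡7, v≡5 (mod 8); ε(u)ε(v)=1·0, αω(v)=6·1, βω(u)=3·0; sum ≡ 0  ⇒  +1.
(-17, 10 / ℚ) ramifies at {5, 17}: a division algebra.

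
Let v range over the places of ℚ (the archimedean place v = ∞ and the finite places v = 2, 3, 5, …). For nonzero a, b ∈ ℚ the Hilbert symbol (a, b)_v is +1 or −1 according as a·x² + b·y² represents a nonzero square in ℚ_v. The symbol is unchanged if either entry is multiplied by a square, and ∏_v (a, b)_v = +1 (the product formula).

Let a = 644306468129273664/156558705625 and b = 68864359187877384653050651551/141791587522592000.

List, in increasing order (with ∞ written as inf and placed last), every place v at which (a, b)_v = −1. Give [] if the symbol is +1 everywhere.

(a, b) ≡ (9269, 1595) mod (ℚ^×)²; places V = {2, 3, 5, 7, 11, 13, 17, 19, 23, 29, 31, ∞}.
(a,b)_23: α=1, u≡8; β=2, v≡18 (mod 23); (8|23)=+1, (18|23)=+1; sign (−1)^0·+1^2·+1^1 = +1.
(a,b)_31: α=1, u≡25; β=2, v≡4 (mod 31); (25|31)=+1, (4|31)=+1; sign (−1)^0·+1^2·+1^1 = +1.
(a,b)_3: α=6, u≡2; β=10, v≡2 (mod 3); (2|3)=-1, (2|3)=-1; sign (−1)^0·-1^10·-1^6 = +1.
(a,b)_29: α=2, u≡2; β=3, v≡18 (mod 29); (2|29)=-1, (18|29)=-1; sign (−1)^0·-1^3·-1^2 = -1.
(a,b)_11: α=6, u≡7; β=7, v≡7 (mod 11); (7|11)=-1, (7|11)=-1; sign (−1)^0·-1^7·-1^6 = -1.
(a,b)_2: α=6, β=-8; u≡5, v≡3 (mod 8); ε(u)ε(v)=0·1, αω(v)=6·1, βω(u)=-8·1; sum ≡ 0  ⇒  +1.
(a,b)_13: α=1, u≡6; β=6, v≡4 (mod 13); (6|13)=-1, (4|13)=+1; sign (−1)^0·-1^6·+1^1 = +1.
(a,b)_19: α=-2, u≡6; β=-4, v≡2 (mod 19); (6|19)=+1, (2|19)=-1; sign (−1)^0·+1^-4·-1^-2 = +1.
(a,b)_7: α=-4, u≡4; β=-6, v≡6 (mod 7); (4|7)=+1, (6|7)=-1; sign (−1)^0·+1^-6·-1^-4 = +1.
(a,b)_5: α=-4, u≡1; β=-3, v≡1 (mod 5); (1|5)=+1, (1|5)=+1; sign (−1)^0·+1^-3·+1^-4 = +1.
(a,b)_17: α=-2, u≡2; β=-2, v≡3 (mod 17); (2|17)=+1, (3|17)=-1; sign (−1)^0·+1^-2·-1^-2 = +1.
(a,b)_∞: sgn(9269)=+, sgn(1595)=+, so +1.
Ram(9269, 1595) = {11, 29}; no ℚ_11-point on the conic.

[11, 29]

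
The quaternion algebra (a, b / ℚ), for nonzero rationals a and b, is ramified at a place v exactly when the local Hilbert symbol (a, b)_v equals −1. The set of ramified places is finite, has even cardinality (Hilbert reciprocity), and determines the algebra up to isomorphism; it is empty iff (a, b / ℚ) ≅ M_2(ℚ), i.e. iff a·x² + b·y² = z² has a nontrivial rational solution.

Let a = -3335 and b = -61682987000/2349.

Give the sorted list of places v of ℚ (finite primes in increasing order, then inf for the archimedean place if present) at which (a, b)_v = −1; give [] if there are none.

[5, 17, 29, inf]

Mod squares: a ≡ -3335, b ≡ -93670. Check v ∈ {∞, 2, 3, 5, 17, 19, 23, 29}.
v=5: a=5^1·(≡3), b=5^3·(≡1) mod 5; (3|5)=-1, (1|5)=+1; (−1)^{1·3·2}·(-1)^3·(+1)^1 = -1.
v=19: a=19^0·(≡9), b=19^3·(≡13) mod 19; (9|19)=+1, (13|19)=-1; (−1)^{0·3·9}·(+1)^3·(-1)^0 = +1.
v=3: a=3^0·(≡1), b=3^-4·(≡2) mod 3; (1|3)=+1, (2|3)=-1; (−1)^{0·-4·1}·(+1)^-4·(-1)^0 = +1.
v=2: v_2(a)=0, v_2(b)=3; units ≡ 1, 5 (mod 8); ε·ε+αω+βω = 0·0+0·1+3·0 ≡ 0  ⇒  (a,b)_2 = +1.
v=∞: -3335 < 0 and -93670 < 0  ⇒  (a,b)_∞ = -1.
v=29: a=29^1·(≡1), b=29^-1·(≡18) mod 29; (1|29)=+1, (18|29)=-1; (−1)^{1·-1·14}·(+1)^-1·(-1)^1 = -1.
v=23: a=23^1·(≡16), b=23^2·(≡18) mod 23; (16|23)=+1, (18|23)=+1; (−1)^{1·2·11}·(+1)^2·(+1)^1 = +1.
v=17: a=17^0·(≡14), b=17^1·(≡16) mod 17; (14|17)=-1, (16|17)=+1; (−1)^{0·1·8}·(-1)^1·(+1)^0 = -1.
Ram(-3335, -93670) = {5, 17, 29, ∞}; no ℚ_5-point on the conic.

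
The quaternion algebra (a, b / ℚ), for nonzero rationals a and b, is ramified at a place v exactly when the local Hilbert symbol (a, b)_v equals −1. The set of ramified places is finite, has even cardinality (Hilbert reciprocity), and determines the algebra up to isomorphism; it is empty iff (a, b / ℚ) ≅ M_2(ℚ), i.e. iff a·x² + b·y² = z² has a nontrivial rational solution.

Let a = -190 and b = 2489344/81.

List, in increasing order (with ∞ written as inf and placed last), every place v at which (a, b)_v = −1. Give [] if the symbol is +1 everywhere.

[11, 13, 17, 19]

(a, b) ≡ (-190, 2431) mod (ℚ^×)²; places V = {2, 3, 5, 11, 13, 17, 19, ∞}.
(a,b)_19: α=1, u≡9; β=0, v≡8 (mod 19); (9|19)=+1, (8|19)=-1; sign (−1)^0·+1^0·-1^1 = -1.
(a,b)_17: α=0, u≡14; β=1, v≡10 (mod 17); (14|17)=-1, (10|17)=-1; sign (−1)^0·-1^1·-1^0 = -1.
(a,b)_11: α=0, u≡8; β=1, v≡3 (mod 11); (8|11)=-1, (3|11)=+1; sign (−1)^0·-1^1·+1^0 = -1.
(a,b)_∞: sgn(-190)=−, sgn(2431)=+, so +1.
(a,b)_5: α=1, u≡2; β=0, v≡4 (mod 5); (2|5)=-1, (4|5)=+1; sign (−1)^0·-1^0·+1^1 = +1.
(a,b)_13: α=0, u≡5; β=1, v≡8 (mod 13); (5|13)=-1, (8|13)=-1; sign (−1)^0·-1^1·-1^0 = -1.
(a,b)_3: α=0, u≡2; β=-4, v≡1 (mod 3); (2|3)=-1, (1|3)=+1; sign (−1)^0·-1^-4·+1^0 = +1.
(a,b)_2: α=1, β=10; u≡1, v≡7 (mod 8); ε(u)ε(v)=0·1, αω(v)=1·0, βω(u)=10·0; sum ≡ 0  ⇒  +1.
(-190, 2431 / ℚ) ramifies at {11, 13, 17, 19}: a division algebra.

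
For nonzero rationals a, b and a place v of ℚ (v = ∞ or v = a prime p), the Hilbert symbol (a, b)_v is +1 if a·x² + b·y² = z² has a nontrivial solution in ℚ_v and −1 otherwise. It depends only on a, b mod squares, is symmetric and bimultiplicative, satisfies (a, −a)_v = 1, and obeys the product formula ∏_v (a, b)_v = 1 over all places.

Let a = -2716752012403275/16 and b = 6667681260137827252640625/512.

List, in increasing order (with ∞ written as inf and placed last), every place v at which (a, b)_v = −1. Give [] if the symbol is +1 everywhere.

Mod squares: a ≡ -19, b ≡ 75922. Check v ∈ {∞, 2, 3, 5, 7, 11, 17, 19, 29}.
v=2: v_2(a)=-4, v_2(b)=-9; units ≡ 5, 1 (mod 8); ε·ε+αω+βω = 0·0+-4·0+-9·1 ≡ 1  ⇒  (a,b)_2 = -1.
v=19: a=19^1·(≡15), b=19^2·(≡4) mod 19; (15|19)=-1, (4|19)=+1; (−1)^{1·2·9}·(-1)^2·(+1)^1 = +1.
v=17: a=17^2·(≡1), b=17^3·(≡11) mod 17; (1|17)=+1, (11|17)=-1; (−1)^{2·3·8}·(+1)^3·(-1)^2 = +1.
v=3: a=3^4·(≡2), b=3^2·(≡1) mod 3; (2|3)=-1, (1|3)=+1; (−1)^{4·2·1}·(-1)^2·(+1)^4 = +1.
v=5: a=5^2·(≡4), b=5^6·(≡2) mod 5; (4|5)=+1, (2|5)=-1; (−1)^{2·6·2}·(+1)^6·(-1)^2 = +1.
v=∞: -19 < 0 and 75922 > 0  ⇒  (a,b)_∞ = +1.
v=7: a=7^4·(≡1), b=7^7·(≡6) mod 7; (1|7)=+1, (6|7)=-1; (−1)^{4·7·3}·(+1)^7·(-1)^4 = +1.
v=11: a=11^2·(≡5), b=11^3·(≡5) mod 11; (5|11)=+1, (5|11)=+1; (−1)^{2·3·5}·(+1)^3·(+1)^2 = +1.
v=29: a=29^2·(≡15), b=29^3·(≡19) mod 29; (15|29)=-1, (19|29)=-1; (−1)^{2·3·14}·(-1)^3·(-1)^2 = -1.
Ram(-19, 75922) = {2, 29}; no ℚ_2-point on the conic.

[2, 29]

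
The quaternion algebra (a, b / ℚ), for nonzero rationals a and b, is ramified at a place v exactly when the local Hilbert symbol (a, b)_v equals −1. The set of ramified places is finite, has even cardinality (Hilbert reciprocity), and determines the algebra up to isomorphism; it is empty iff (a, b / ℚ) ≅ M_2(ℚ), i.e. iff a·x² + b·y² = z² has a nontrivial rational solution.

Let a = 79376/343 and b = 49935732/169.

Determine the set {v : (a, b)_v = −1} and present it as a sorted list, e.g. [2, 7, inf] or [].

[3, 41]

Mod squares: a ≡ 287, b ≡ 357. Check v ∈ {∞, 2, 3, 7, 11, 13, 17, 41}.
v=17: a=17^0·(≡1), b=17^3·(≡2) mod 17; (1|17)=+1, (2|17)=+1; (−1)^{0·3·8}·(+1)^3·(+1)^0 = +1.
v=2: v_2(a)=4, v_2(b)=2; units ≡ 7, 5 (mod 8); ε·ε+αω+βω = 1·0+4·1+2·0 ≡ 0  ⇒  (a,b)_2 = +1.
v=∞: 287 > 0 and 357 > 0  ⇒  (a,b)_∞ = +1.
v=7: a=7^-3·(≡3), b=7^1·(≡4) mod 7; (3|7)=-1, (4|7)=+1; (−1)^{-3·1·3}·(-1)^1·(+1)^-3 = +1.
v=11: a=11^2·(≡9), b=11^2·(≡4) mod 11; (9|11)=+1, (4|11)=+1; (−1)^{2·2·5}·(+1)^2·(+1)^2 = +1.
v=3: a=3^0·(≡2), b=3^1·(≡2) mod 3; (2|3)=-1, (2|3)=-1; (−1)^{0·1·1}·(-1)^1·(-1)^0 = -1.
v=13: a=13^0·(≡10), b=13^-2·(≡2) mod 13; (10|13)=+1, (2|13)=-1; (−1)^{0·-2·6}·(+1)^-2·(-1)^0 = +1.
v=41: a=41^1·(≡17), b=41^0·(≡22) mod 41; (17|41)=-1, (22|41)=-1; (−1)^{1·0·20}·(-1)^0·(-1)^1 = -1.
(287, 357 / ℚ) ramifies at {3, 41}: a division algebra.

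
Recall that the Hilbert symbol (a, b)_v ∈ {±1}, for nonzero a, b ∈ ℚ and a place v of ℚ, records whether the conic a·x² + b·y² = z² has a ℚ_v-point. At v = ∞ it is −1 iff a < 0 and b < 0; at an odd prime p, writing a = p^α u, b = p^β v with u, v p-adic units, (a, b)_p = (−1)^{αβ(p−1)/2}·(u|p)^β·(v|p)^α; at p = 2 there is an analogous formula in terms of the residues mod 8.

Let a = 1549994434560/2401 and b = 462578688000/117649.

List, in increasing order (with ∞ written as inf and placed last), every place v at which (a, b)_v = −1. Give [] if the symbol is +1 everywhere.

[2, 3, 5, 13]

(a, b) ≡ (4290, 330) mod (ℚ^×)²; places V = {2, 3, 5, 7, 11, 13, ∞}.
(a,b)_5: α=1, u≡2; β=3, v≡1 (mod 5); (2|5)=-1, (1|5)=+1; sign (−1)^0·-1^3·+1^1 = -1.
(a,b)_13: α=1, u≡8; β=2, v≡2 (mod 13); (8|13)=-1, (2|13)=-1; sign (−1)^0·-1^2·-1^1 = -1.
(a,b)_∞: sgn(4290)=+, sgn(330)=+, so +1.
(a,b)_7: α=-4, u≡5; β=-6, v≡2 (mod 7); (5|7)=-1, (2|7)=+1; sign (−1)^0·-1^-6·+1^-4 = +1.
(a,b)_3: α=7, u≡2; β=5, v≡2 (mod 3); (2|3)=-1, (2|3)=-1; sign (−1)^1·-1^5·-1^7 = -1.
(a,b)_2: α=13, β=13; u≡1, v≡5 (mod 8); ε(u)ε(v)=0·0, αω(v)=13·1, βω(u)=13·0; sum ≡ 1  ⇒  -1.
(a,b)_11: α=3, u≡9; β=1, v≡10 (mod 11); (9|11)=+1, (10|11)=-1; sign (−1)^1·+1^1·-1^3 = +1.
(4290, 330 / ℚ) ramifies at {2, 3, 5, 13}: a division algebra.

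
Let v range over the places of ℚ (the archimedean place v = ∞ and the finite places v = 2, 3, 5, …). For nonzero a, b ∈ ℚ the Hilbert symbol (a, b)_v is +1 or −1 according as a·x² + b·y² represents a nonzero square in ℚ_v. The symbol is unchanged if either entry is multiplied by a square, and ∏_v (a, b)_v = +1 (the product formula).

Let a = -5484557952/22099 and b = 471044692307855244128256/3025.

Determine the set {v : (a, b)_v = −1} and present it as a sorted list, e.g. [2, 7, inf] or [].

[17, 29, 41, 43]

(a, b) ≡ (-567358, 889111) mod (ℚ^×)²; places V = {2, 3, 5, 7, 11, 17, 23, 29, 31, 37, 41, 43, ∞}.
(a,b)_2: α=7, β=12; u≡1, v≡7 (mod 8); ε(u)ε(v)=0·1, αω(v)=7·0, βω(u)=12·0; sum ≡ 0  ⇒  +1.
(a,b)_41: α=-1, u≡40; β=2, v≡14 (mod 41); (40|41)=+1, (14|41)=-1; sign (−1)^0·+1^2·-1^-1 = -1.
(a,b)_23: α=0, u≡8; β=1, v≡22 (mod 23); (8|23)=+1, (22|23)=-1; sign (−1)^0·+1^1·-1^0 = +1.
(a,b)_3: α=4, u≡2; β=4, v≡1 (mod 3); (2|3)=-1, (1|3)=+1; sign (−1)^0·-1^4·+1^4 = +1.
(a,b)_31: α=0, u≡2; β=1, v≡30 (mod 31); (2|31)=+1, (30|31)=-1; sign (−1)^0·+1^1·-1^0 = +1.
(a,b)_37: α=1, u≡25; β=2, v≡26 (mod 37); (25|37)=+1, (26|37)=+1; sign (−1)^0·+1^2·+1^1 = +1.
(a,b)_29: α=2, u≡19; β=1, v≡22 (mod 29); (19|29)=-1, (22|29)=+1; sign (−1)^0·-1^1·+1^2 = -1.
(a,b)_7: α=-2, u≡5; β=4, v≡3 (mod 7); (5|7)=-1, (3|7)=-1; sign (−1)^0·-1^4·-1^-2 = +1.
(a,b)_∞: sgn(-567358)=−, sgn(889111)=+, so +1.
(a,b)_43: α=0, u≡5; β=1, v≡28 (mod 43); (5|43)=-1, (28|43)=-1; sign (−1)^0·-1^1·-1^0 = -1.
(a,b)_5: α=0, u≡2; β=-2, v≡1 (mod 5); (2|5)=-1, (1|5)=+1; sign (−1)^0·-1^-2·+1^0 = +1.
(a,b)_17: α=1, u≡3; β=2, v≡6 (mod 17); (3|17)=-1, (6|17)=-1; sign (−1)^0·-1^2·-1^1 = -1.
(a,b)_11: α=-1, u≡4; β=-2, v≡1 (mod 11); (4|11)=+1, (1|11)=+1; sign (−1)^0·+1^-2·+1^-1 = +1.
|Ram(-567358, 889111)| = 4, even; anisotropic at {17, 29, 41, 43}.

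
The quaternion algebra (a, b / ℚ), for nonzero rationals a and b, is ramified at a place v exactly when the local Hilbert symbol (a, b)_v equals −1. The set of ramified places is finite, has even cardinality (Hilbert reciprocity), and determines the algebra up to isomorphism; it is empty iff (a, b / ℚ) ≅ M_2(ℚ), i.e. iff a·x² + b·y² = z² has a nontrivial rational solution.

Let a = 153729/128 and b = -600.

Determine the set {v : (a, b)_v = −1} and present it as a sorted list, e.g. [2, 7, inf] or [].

[2, 19]

(a, b) ≡ (34162, -6) mod (ℚ^×)²; places V = {2, 3, 5, 19, 29, 31, ∞}.
(a,b)_29: α=1, u≡14; β=0, v≡9 (mod 29); (14|29)=-1, (9|29)=+1; sign (−1)^0·-1^0·+1^1 = +1.
(a,b)_3: α=2, u≡1; β=1, v≡1 (mod 3); (1|3)=+1, (1|3)=+1; sign (−1)^0·+1^1·+1^2 = +1.
(a,b)_2: α=-7, β=3; u≡1, v≡5 (mod 8); ε(u)ε(v)=0·0, αω(v)=-7·1, βω(u)=3·0; sum ≡ 1  ⇒  -1.
(a,b)_5: α=0, u≡3; β=2, v≡1 (mod 5); (3|5)=-1, (1|5)=+1; sign (−1)^0·-1^2·+1^0 = +1.
(a,b)_31: α=1, u≡23; β=0, v≡20 (mod 31); (23|31)=-1, (20|31)=+1; sign (−1)^0·-1^0·+1^1 = +1.
(a,b)_19: α=1, u≡12; β=0, v≡8 (mod 19); (12|19)=-1, (8|19)=-1; sign (−1)^0·-1^0·-1^1 = -1.
(a,b)_∞: sgn(34162)=+, sgn(-6)=−, so +1.
|Ram(34162, -6)| = 2, even; anisotropic at {2, 19}.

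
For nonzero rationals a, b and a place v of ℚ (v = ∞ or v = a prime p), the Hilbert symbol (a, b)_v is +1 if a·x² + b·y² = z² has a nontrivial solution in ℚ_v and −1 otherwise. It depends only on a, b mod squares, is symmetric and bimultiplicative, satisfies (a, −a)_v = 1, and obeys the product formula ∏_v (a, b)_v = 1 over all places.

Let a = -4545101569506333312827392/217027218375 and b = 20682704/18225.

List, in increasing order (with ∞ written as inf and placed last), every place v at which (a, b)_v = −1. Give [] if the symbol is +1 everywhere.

(a, b) ≡ (-2591295, 26381) mod (ℚ^×)²; places V = {2, 3, 5, 7, 11, 23, 29, 31, 37, ∞}.
(a,b)_2: α=14, β=4; u≡1, v≡5 (mod 8); ε(u)ε(v)=0·0, αω(v)=14·1, βω(u)=4·0; sum ≡ 0  ⇒  +1.
(a,b)_29: α=1, u≡22; β=0, v≡6 (mod 29); (22|29)=+1, (6|29)=+1; sign (−1)^0·+1^0·+1^1 = +1.
(a,b)_31: α=4, u≡6; β=1, v≡20 (mod 31); (6|31)=-1, (20|31)=+1; sign (−1)^0·-1^1·+1^4 = -1.
(a,b)_23: α=3, u≡1; β=1, v≡7 (mod 23); (1|23)=+1, (7|23)=-1; sign (−1)^1·+1^1·-1^3 = +1.
(a,b)_11: α=-2, u≡6; β=0, v≡1 (mod 11); (6|11)=-1, (1|11)=+1; sign (−1)^0·-1^0·+1^-2 = +1.
(a,b)_3: α=-15, u≡1; β=-6, v≡2 (mod 3); (1|3)=+1, (2|3)=-1; sign (−1)^0·+1^-6·-1^-15 = -1.
(a,b)_∞: sgn(-2591295)=−, sgn(26381)=+, so +1.
(a,b)_7: α=5, u≡6; β=2, v≡6 (mod 7); (6|7)=-1, (6|7)=-1; sign (−1)^0·-1^2·-1^5 = -1.
(a,b)_5: α=-3, u≡4; β=-2, v≡1 (mod 5); (4|5)=+1, (1|5)=+1; sign (−1)^0·+1^-2·+1^-3 = +1.
(a,b)_37: α=3, u≡6; β=1, v≡28 (mod 37); (6|37)=-1, (28|37)=+1; sign (−1)^0·-1^1·+1^3 = -1.
(-2591295, 26381 / ℚ) ramifies at {3, 7, 31, 37}: a division algebra.

[3, 7, 31, 37]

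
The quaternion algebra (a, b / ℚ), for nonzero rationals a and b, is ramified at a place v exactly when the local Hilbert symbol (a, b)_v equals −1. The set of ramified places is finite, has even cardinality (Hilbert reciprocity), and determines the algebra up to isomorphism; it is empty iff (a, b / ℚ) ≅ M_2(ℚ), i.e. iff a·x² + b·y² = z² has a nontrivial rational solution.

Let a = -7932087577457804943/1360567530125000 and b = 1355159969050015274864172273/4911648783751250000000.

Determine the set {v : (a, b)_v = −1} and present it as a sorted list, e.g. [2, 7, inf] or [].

[]

Mod squares: a ≡ -14, b ≡ 546. Check v ∈ {∞, 2, 3, 5, 7, 13, 17, 19, 23}.
v=∞: -14 < 0 and 546 > 0  ⇒  (a,b)_∞ = +1.
v=2: v_2(a)=-3, v_2(b)=-7; units ≡ 1, 1 (mod 8); ε·ε+αω+βω = 0·0+-3·0+-7·0 ≡ 0  ⇒  (a,b)_2 = +1.
v=5: a=5^-6·(≡4), b=5^-10·(≡1) mod 5; (4|5)=+1, (1|5)=+1; (−1)^{-6·-10·2}·(+1)^-10·(+1)^-6 = +1.
v=23: a=23^4·(≡2), b=23^6·(≡5) mod 23; (2|23)=+1, (5|23)=-1; (−1)^{4·6·11}·(+1)^6·(-1)^4 = +1.
v=17: a=17^-4·(≡5), b=17^-4·(≡15) mod 17; (5|17)=-1, (15|17)=+1; (−1)^{-4·-4·8}·(-1)^-4·(+1)^-4 = +1.
v=7: a=7^5·(≡6), b=7^7·(≡1) mod 7; (6|7)=-1, (1|7)=+1; (−1)^{5·7·3}·(-1)^7·(+1)^5 = +1.
v=13: a=13^4·(≡9), b=13^7·(≡10) mod 13; (9|13)=+1, (10|13)=+1; (−1)^{4·7·6}·(+1)^7·(+1)^4 = +1.
v=19: a=19^-4·(≡16), b=19^-6·(≡14) mod 19; (16|19)=+1, (14|19)=-1; (−1)^{-4·-6·9}·(+1)^-6·(-1)^-4 = +1.
v=3: a=3^10·(≡1), b=3^11·(≡2) mod 3; (1|3)=+1, (2|3)=-1; (−1)^{10·11·1}·(+1)^11·(-1)^10 = +1.
Ram(a, b) = ∅: the form -14·x² + 546·y² − z² is isotropic over every ℚ_v, so by Hasse–Minkowski it is isotropic over ℚ.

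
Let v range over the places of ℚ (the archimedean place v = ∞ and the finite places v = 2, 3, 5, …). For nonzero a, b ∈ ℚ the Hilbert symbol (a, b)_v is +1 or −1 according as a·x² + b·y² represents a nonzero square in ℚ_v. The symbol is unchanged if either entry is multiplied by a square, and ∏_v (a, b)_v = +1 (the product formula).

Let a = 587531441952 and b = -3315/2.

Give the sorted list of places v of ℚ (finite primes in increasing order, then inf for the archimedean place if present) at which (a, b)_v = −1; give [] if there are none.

[2, 3, 5, 7]

(a, b) ≡ (9282, -6630) mod (ℚ^×)²; places V = {2, 3, 5, 7, 13, 17, ∞}.
(a,b)_5: α=0, u≡2; β=1, v≡1 (mod 5); (2|5)=-1, (1|5)=+1; sign (−1)^0·-1^1·+1^0 = -1.
(a,b)_2: α=5, β=-1; u≡1, v≡5 (mod 8); ε(u)ε(v)=0·0, αω(v)=5·1, βω(u)=-1·0; sum ≡ 1  ⇒  -1.
(a,b)_3: α=5, u≡1; β=1, v≡1 (mod 3); (1|3)=+1, (1|3)=+1; sign (−1)^1·+1^1·+1^5 = -1.
(a,b)_17: α=3, u≡9; β=1, v≡13 (mod 17); (9|17)=+1, (13|17)=+1; sign (−1)^0·+1^1·+1^3 = +1.
(a,b)_13: α=3, u≡12; β=1, v≡9 (mod 13); (12|13)=+1, (9|13)=+1; sign (−1)^0·+1^1·+1^3 = +1.
(a,b)_7: α=1, u≡6; β=0, v≡5 (mod 7); (6|7)=-1, (5|7)=-1; sign (−1)^0·-1^0·-1^1 = -1.
(a,b)_∞: sgn(9282)=+, sgn(-6630)=−, so +1.
|Ram(9282, -6630)| = 4, even; anisotropic at {2, 3, 5, 7}.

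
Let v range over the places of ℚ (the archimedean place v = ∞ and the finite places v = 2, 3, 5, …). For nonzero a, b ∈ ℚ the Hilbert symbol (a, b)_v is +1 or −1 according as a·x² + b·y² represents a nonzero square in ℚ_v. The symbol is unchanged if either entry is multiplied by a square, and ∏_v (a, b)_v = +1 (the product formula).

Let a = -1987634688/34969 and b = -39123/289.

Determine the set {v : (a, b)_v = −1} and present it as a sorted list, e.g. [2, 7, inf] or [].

[2, 3, 7, 13, 31, inf]

(a, b) ≡ (-45942, -483) mod (ℚ^×)²; places V = {2, 3, 7, 11, 13, 17, 19, 23, 31, ∞}.
(a,b)_19: α=1, u≡10; β=0, v≡9 (mod 19); (10|19)=-1, (9|19)=+1; sign (−1)^0·-1^0·+1^1 = +1.
(a,b)_23: α=0, u≡9; β=1, v≡16 (mod 23); (9|23)=+1, (16|23)=+1; sign (−1)^0·+1^1·+1^0 = +1.
(a,b)_3: α=1, u≡1; β=5, v≡1 (mod 3); (1|3)=+1, (1|3)=+1; sign (−1)^1·+1^5·+1^1 = -1.
(a,b)_7: α=0, u≡6; β=1, v≡2 (mod 7); (6|7)=-1, (2|7)=+1; sign (−1)^0·-1^1·+1^0 = -1.
(a,b)_11: α=-2, u≡9; β=0, v≡5 (mod 11); (9|11)=+1, (5|11)=+1; sign (−1)^0·+1^0·+1^-2 = +1.
(a,b)_∞: sgn(-45942)=−, sgn(-483)=−, so -1.
(a,b)_17: α=-2, u≡4; β=-2, v≡11 (mod 17); (4|17)=+1, (11|17)=-1; sign (−1)^0·+1^-2·-1^-2 = +1.
(a,b)_31: α=1, u≡21; β=0, v≡3 (mod 31); (21|31)=-1, (3|31)=-1; sign (−1)^0·-1^0·-1^1 = -1.
(a,b)_13: α=3, u≡8; β=0, v≡11 (mod 13); (8|13)=-1, (11|13)=-1; sign (−1)^0·-1^0·-1^3 = -1.
(a,b)_2: α=9, β=0; u≡5, v≡5 (mod 8); ε(u)ε(v)=0·0, αω(v)=9·1, βω(u)=0·1; sum ≡ 1  ⇒  -1.
|Ram(-45942, -483)| = 6, even; anisotropic at {2, 3, 7, 13, 31, ∞}.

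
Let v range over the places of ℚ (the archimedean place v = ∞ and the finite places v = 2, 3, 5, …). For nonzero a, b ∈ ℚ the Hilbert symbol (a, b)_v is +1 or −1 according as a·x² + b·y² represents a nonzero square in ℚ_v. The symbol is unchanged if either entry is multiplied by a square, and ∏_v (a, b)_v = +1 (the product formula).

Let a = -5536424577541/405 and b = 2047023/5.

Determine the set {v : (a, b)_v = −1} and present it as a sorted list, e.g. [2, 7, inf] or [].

[2, 5, 13, 29]

Mod squares: a ≡ -823745, b ≡ 1137235. Check v ∈ {∞, 2, 3, 5, 11, 13, 17, 19, 23, 29, 31}.
v=11: a=11^2·(≡1), b=11^1·(≡10) mod 11; (1|11)=+1, (10|11)=-1; (−1)^{2·1·5}·(+1)^1·(-1)^2 = +1.
v=∞: -823745 < 0 and 1137235 > 0  ⇒  (a,b)_∞ = +1.
v=23: a=23^1·(≡19), b=23^1·(≡12) mod 23; (19|23)=-1, (12|23)=+1; (−1)^{1·1·11}·(-1)^1·(+1)^1 = +1.
v=31: a=31^2·(≡8), b=31^1·(≡13) mod 31; (8|31)=+1, (13|31)=-1; (−1)^{2·1·15}·(+1)^1·(-1)^2 = +1.
v=3: a=3^-4·(≡1), b=3^2·(≡1) mod 3; (1|3)=+1, (1|3)=+1; (−1)^{-4·2·1}·(+1)^2·(+1)^-4 = +1.
v=2: v_2(a)=0, v_2(b)=0; units ≡ 7, 3 (mod 8); ε·ε+αω+βω = 1·1+0·1+0·0 ≡ 1  ⇒  (a,b)_2 = -1.
v=17: a=17^2·(≡12), b=17^0·(≡14) mod 17; (12|17)=-1, (14|17)=-1; (−1)^{2·0·8}·(-1)^0·(-1)^2 = +1.
v=13: a=13^1·(≡1), b=13^0·(≡6) mod 13; (1|13)=+1, (6|13)=-1; (−1)^{1·0·6}·(+1)^0·(-1)^1 = -1.
v=29: a=29^1·(≡2), b=29^1·(≡6) mod 29; (2|29)=-1, (6|29)=+1; (−1)^{1·1·14}·(-1)^1·(+1)^1 = -1.
v=5: a=5^-1·(≡4), b=5^-1·(≡3) mod 5; (4|5)=+1, (3|5)=-1; (−1)^{-1·-1·2}·(+1)^-1·(-1)^-1 = -1.
v=19: a=19^1·(≡8), b=19^0·(≡4) mod 19; (8|19)=-1, (4|19)=+1; (−1)^{1·0·9}·(-1)^0·(+1)^1 = +1.
|Ram(-823745, 1137235)| = 4, even; anisotropic at {2, 5, 13, 29}.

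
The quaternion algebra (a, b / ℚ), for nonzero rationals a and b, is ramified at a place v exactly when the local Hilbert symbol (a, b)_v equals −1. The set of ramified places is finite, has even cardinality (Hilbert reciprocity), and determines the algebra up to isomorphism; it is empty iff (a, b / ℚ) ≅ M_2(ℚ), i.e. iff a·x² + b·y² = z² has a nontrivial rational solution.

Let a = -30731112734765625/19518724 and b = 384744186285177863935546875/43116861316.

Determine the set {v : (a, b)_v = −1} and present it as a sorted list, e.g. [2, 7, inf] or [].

Mod squares: a ≡ -481, b ≡ 203. Check v ∈ {∞, 2, 3, 5, 7, 13, 19, 29, 37, 47}.
v=37: a=37^1·(≡24), b=37^2·(≡14) mod 37; (24|37)=-1, (14|37)=-1; (−1)^{1·2·18}·(-1)^2·(-1)^1 = -1.
v=29: a=29^2·(≡19), b=29^3·(≡20) mod 29; (19|29)=-1, (20|29)=+1; (−1)^{2·3·14}·(-1)^3·(+1)^2 = -1.
v=13: a=13^1·(≡11), b=13^0·(≡6) mod 13; (11|13)=-1, (6|13)=-1; (−1)^{1·0·6}·(-1)^0·(-1)^1 = -1.
v=∞: -481 < 0 and 203 > 0  ⇒  (a,b)_∞ = +1.
v=7: a=7^4·(≡4), b=7^9·(≡4) mod 7; (4|7)=+1, (4|7)=+1; (−1)^{4·9·3}·(+1)^9·(+1)^4 = +1.
v=5: a=5^8·(≡1), b=5^10·(≡2) mod 5; (1|5)=+1, (2|5)=-1; (−1)^{8·10·2}·(+1)^10·(-1)^8 = +1.
v=2: v_2(a)=-2, v_2(b)=-2; units ≡ 7, 3 (mod 8); ε·ε+αω+βω = 1·1+-2·1+-2·0 ≡ 1  ⇒  (a,b)_2 = -1.
v=3: a=3^4·(≡2), b=3^4·(≡2) mod 3; (2|3)=-1, (2|3)=-1; (−1)^{4·4·1}·(-1)^4·(-1)^4 = +1.
v=47: a=47^-4·(≡14), b=47^-6·(≡46) mod 47; (14|47)=+1, (46|47)=-1; (−1)^{-4·-6·23}·(+1)^-6·(-1)^-4 = +1.
v=19: a=19^0·(≡15), b=19^2·(≡12) mod 19; (15|19)=-1, (12|19)=-1; (−1)^{0·2·9}·(-1)^2·(-1)^0 = +1.
(-481, 203 / ℚ) ramifies at {2, 13, 29, 37}: a division algebra.

[2, 13, 29, 37]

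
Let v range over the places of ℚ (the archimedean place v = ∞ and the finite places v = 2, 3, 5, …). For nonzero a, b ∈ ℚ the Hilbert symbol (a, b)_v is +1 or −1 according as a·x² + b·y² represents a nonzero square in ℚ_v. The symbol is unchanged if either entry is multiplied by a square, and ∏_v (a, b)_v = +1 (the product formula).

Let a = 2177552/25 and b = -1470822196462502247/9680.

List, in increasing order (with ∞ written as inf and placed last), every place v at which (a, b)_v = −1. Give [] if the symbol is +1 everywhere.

[5, 29]

Mod squares: a ≡ 377, b ≡ -1235. Check v ∈ {∞, 2, 3, 5, 7, 11, 13, 19, 29}.
v=29: a=29^1·(≡20), b=29^2·(≡21) mod 29; (20|29)=+1, (21|29)=-1; (−1)^{1·2·14}·(+1)^2·(-1)^1 = -1.
v=11: a=11^0·(≡1), b=11^-2·(≡7) mod 11; (1|11)=+1, (7|11)=-1; (−1)^{0·-2·5}·(+1)^-2·(-1)^0 = +1.
v=2: v_2(a)=4, v_2(b)=-4; units ≡ 1, 5 (mod 8); ε·ε+αω+βω = 0·0+4·1+-4·0 ≡ 0  ⇒  (a,b)_2 = +1.
v=3: a=3^0·(≡2), b=3^8·(≡1) mod 3; (2|3)=-1, (1|3)=+1; (−1)^{0·8·1}·(-1)^8·(+1)^0 = +1.
v=∞: 377 > 0 and -1235 < 0  ⇒  (a,b)_∞ = +1.
v=7: a=7^0·(≡5), b=7^2·(≡1) mod 7; (5|7)=-1, (1|7)=+1; (−1)^{0·2·3}·(-1)^2·(+1)^0 = +1.
v=13: a=13^1·(≡1), b=13^3·(≡12) mod 13; (1|13)=+1, (12|13)=+1; (−1)^{1·3·6}·(+1)^3·(+1)^1 = +1.
v=19: a=19^2·(≡11), b=19^5·(≡16) mod 19; (11|19)=+1, (16|19)=+1; (−1)^{2·5·9}·(+1)^5·(+1)^2 = +1.
v=5: a=5^-2·(≡2), b=5^-1·(≡3) mod 5; (2|5)=-1, (3|5)=-1; (−1)^{-2·-1·2}·(-1)^-1·(-1)^-2 = -1.
Ram(377, -1235) = {5, 29}; no ℚ_5-point on the conic.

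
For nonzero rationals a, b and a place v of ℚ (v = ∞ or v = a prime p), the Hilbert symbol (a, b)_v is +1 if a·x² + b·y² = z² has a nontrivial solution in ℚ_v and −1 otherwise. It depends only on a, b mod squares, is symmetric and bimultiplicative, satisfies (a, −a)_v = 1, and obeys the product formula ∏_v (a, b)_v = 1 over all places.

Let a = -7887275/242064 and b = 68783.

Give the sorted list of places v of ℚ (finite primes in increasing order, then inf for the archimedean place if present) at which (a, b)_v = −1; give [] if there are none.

Mod squares: a ≡ -315491, b ≡ 407. Check v ∈ {∞, 2, 3, 5, 11, 13, 23, 29, 37, 41, 43}.
v=3: a=3^-2·(≡1), b=3^0·(≡2) mod 3; (1|3)=+1, (2|3)=-1; (−1)^{-2·0·1}·(+1)^0·(-1)^-2 = +1.
v=11: a=11^1·(≡6), b=11^1·(≡5) mod 11; (6|11)=-1, (5|11)=+1; (−1)^{1·1·5}·(-1)^1·(+1)^1 = +1.
v=5: a=5^2·(≡1), b=5^0·(≡3) mod 5; (1|5)=+1, (3|5)=-1; (−1)^{2·0·2}·(+1)^0·(-1)^2 = +1.
v=∞: -315491 < 0 and 407 > 0  ⇒  (a,b)_∞ = +1.
v=41: a=41^-2·(≡36), b=41^0·(≡26) mod 41; (36|41)=+1, (26|41)=-1; (−1)^{-2·0·20}·(+1)^0·(-1)^-2 = +1.
v=37: a=37^0·(≡20), b=37^1·(≡9) mod 37; (20|37)=-1, (9|37)=+1; (−1)^{0·1·18}·(-1)^1·(+1)^0 = -1.
v=23: a=23^1·(≡10), b=23^0·(≡13) mod 23; (10|23)=-1, (13|23)=+1; (−1)^{1·0·11}·(-1)^0·(+1)^1 = +1.
v=43: a=43^1·(≡21), b=43^0·(≡26) mod 43; (21|43)=+1, (26|43)=-1; (−1)^{1·0·21}·(+1)^0·(-1)^1 = -1.
v=13: a=13^0·(≡5), b=13^2·(≡4) mod 13; (5|13)=-1, (4|13)=+1; (−1)^{0·2·6}·(-1)^2·(+1)^0 = +1.
v=29: a=29^1·(≡16), b=29^0·(≡24) mod 29; (16|29)=+1, (24|29)=+1; (−1)^{1·0·14}·(+1)^0·(+1)^1 = +1.
v=2: v_2(a)=-4, v_2(b)=0; units ≡ 5, 7 (mod 8); ε·ε+αω+βω = 0·1+-4·0+0·1 ≡ 0  ⇒  (a,b)_2 = +1.
|Ram(-315491, 407)| = 2, even; anisotropic at {37, 43}.

[37, 43]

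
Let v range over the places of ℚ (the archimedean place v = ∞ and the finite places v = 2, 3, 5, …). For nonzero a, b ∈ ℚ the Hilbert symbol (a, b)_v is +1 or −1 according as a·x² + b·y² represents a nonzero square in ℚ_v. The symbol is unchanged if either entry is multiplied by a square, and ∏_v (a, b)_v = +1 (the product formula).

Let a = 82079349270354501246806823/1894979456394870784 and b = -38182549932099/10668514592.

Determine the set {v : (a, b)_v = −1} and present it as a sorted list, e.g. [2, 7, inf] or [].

[17, 23]

(a, b) ≡ (23, -22678) mod (ℚ^×)²; places V = {2, 3, 11, 17, 19, 23, 29, 31, ∞}.
(a,b)_31: α=-6, u≡13; β=-4, v≡14 (mod 31); (13|31)=-1, (14|31)=+1; sign (−1)^0·-1^-4·+1^-6 = +1.
(a,b)_3: α=6, u≡2; β=2, v≡2 (mod 3); (2|3)=-1, (2|3)=-1; sign (−1)^0·-1^2·-1^6 = +1.
(a,b)_∞: sgn(23)=+, sgn(-22678)=−, so +1.
(a,b)_11: α=2, u≡1; β=0, v≡1 (mod 11); (1|11)=+1, (1|11)=+1; sign (−1)^0·+1^0·+1^2 = +1.
(a,b)_29: α=8, u≡22; β=5, v≡5 (mod 29); (22|29)=+1, (5|29)=+1; sign (−1)^0·+1^5·+1^8 = +1.
(a,b)_2: α=-14, β=-5; u≡7, v≡5 (mod 8); ε(u)ε(v)=1·0, αω(v)=-14·1, βω(u)=-5·0; sum ≡ 0  ⇒  +1.
(a,b)_23: α=5, u≡3; β=3, v≡9 (mod 23); (3|23)=+1, (9|23)=+1; sign (−1)^1·+1^3·+1^5 = -1.
(a,b)_17: α=2, u≡5; β=1, v≡9 (mod 17); (5|17)=-1, (9|17)=+1; sign (−1)^0·-1^1·+1^2 = -1.
(a,b)_19: α=-4, u≡4; β=-2, v≡10 (mod 19); (4|19)=+1, (10|19)=-1; sign (−1)^0·+1^-2·-1^-4 = +1.
(23, -22678 / ℚ) ramifies at {17, 23}: a division algebra.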